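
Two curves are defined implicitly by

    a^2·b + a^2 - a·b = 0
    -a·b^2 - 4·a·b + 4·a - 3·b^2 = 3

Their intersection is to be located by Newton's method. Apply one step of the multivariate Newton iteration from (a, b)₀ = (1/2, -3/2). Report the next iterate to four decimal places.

(0.1317, -0.4731)

At (1/2, -3/2): F = (0.6250, -5.8750).
Jacobian J = [[2·a·b + 2·a - b, a^2 - a], [-b^2 - 4·b + 4, -2·a·b - 4·a - 6·b]].
At the point, J = [[1.0000, -0.2500], [7.7500, 8.5000]] (det J = 10.4375).
Solving J·Δ = −F gives Δ = (-0.3683, 1.0269).
Then the next iterate is (a, b)₁ = (0.1317, -0.4731).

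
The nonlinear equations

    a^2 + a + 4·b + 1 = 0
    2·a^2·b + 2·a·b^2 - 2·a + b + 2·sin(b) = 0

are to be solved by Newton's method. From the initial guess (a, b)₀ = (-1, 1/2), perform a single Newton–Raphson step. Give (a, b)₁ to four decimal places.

(-0.3268, -0.0817)

At (-1, 1/2): F = (3.0000, 3.958851).
Jacobian J = [[2·a + 1, 4], [4·a·b + 2·b^2 - 2, 2·a^2 + 4·a·b + 2·cos(b) + 1]].
At the point, J = [[-1.0000, 4.0000], [-3.5000, 2.755165]] (det J = 11.244835).
Solving J·Δ = −F gives Δ = (0.6732, -0.5817).
Then the next iterate is (a, b)₁ = (-0.3268, -0.0817).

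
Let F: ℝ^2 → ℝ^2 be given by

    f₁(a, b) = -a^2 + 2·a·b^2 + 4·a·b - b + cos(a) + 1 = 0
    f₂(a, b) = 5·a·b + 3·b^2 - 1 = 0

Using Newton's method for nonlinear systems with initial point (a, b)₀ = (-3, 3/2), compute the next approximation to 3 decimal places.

(-0.985, 1.227)

At (-3, 3/2): F = (-41.98999, -16.750).
Jacobian J = [[-2·a + 2·b^2 + 4·b - sin(a), 4·a·b + 4·a - 1], [5·b, 5·a + 6·b]].
At the point, J = [[16.64112, -31.000], [7.500, -6.000]] (det J = 132.65328).
Solving J·Δ = −F gives Δ = (2.015, -0.273).
Then the next iterate is (a, b)₁ = (-0.985, 1.227).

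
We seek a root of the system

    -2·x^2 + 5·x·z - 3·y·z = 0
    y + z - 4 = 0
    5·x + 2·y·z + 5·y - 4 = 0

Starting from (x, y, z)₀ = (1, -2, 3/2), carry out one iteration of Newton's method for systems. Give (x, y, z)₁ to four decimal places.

At (1, -2, 3/2): F = (14.5000, -4.5000, -15.0000).
Jacobian J = [[-4·x + 5·z, -3·z, 5·x - 3·y], [0, 1, 1], [5, 2·z + 5, 2·y]].
At the point, J = [[3.5000, -4.5000, 11.0000], [0.0000, 1.0000, 1.0000], [5.0000, 8.0000, -4.0000]] (det J = -119.5000).
Solving J·Δ = −F gives Δ = (-2.1464, 3.6444, 0.8556).
Then the next iterate is (x, y, z)₁ = (-1.1464, 1.6444, 2.3556).

(-1.1464, 1.6444, 2.3556)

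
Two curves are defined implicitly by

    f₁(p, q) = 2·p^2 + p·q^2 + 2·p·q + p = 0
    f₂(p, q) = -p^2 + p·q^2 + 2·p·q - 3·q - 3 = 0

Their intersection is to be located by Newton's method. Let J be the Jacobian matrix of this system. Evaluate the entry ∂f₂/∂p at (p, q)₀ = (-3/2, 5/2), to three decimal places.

14.250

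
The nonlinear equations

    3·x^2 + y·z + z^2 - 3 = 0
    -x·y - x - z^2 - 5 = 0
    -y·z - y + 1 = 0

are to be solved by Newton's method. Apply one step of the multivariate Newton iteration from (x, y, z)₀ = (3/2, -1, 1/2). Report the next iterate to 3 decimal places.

At (3/2, -1, 1/2): F = (3.500, -5.250, 2.500).
Jacobian J = [[6·x, z, y + 2·z], [-y - 1, -x, -2·z], [0, -z - 1, -y]].
At the point, J = [[9.000, 0.500, 0.000], [0.000, -1.500, -1.000], [0.000, -1.500, 1.000]] (det J = -27.000).
Solving J·Δ = −F gives Δ = (-0.338, -0.917, -3.875).
Then the next iterate is (x, y, z)₁ = (1.162, -1.917, -3.375).

(1.162, -1.917, -3.375)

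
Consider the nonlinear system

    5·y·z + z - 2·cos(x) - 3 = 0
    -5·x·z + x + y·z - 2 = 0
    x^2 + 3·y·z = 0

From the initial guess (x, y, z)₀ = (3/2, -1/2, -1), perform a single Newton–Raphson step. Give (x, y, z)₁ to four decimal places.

(-1.5184, -1.6790, -2.1790)

At (3/2, -1/2, -1): F = (-1.641474, 7.5000, 3.7500).
Jacobian J = [[2·sin(x), 5·z, 5·y + 1], [-5·z + 1, z, -5·x + y], [2·x, 3·z, 3·y]].
At the point, J = [[1.994990, -5.0000, -1.5000], [6.0000, -1.0000, -8.0000], [3.0000, -3.0000, -1.5000]] (det J = 52.612726).
Solving J·Δ = −F gives Δ = (-3.0184, -1.1790, -1.1790).
Then the next iterate is (x, y, z)₁ = (-1.5184, -1.6790, -2.1790).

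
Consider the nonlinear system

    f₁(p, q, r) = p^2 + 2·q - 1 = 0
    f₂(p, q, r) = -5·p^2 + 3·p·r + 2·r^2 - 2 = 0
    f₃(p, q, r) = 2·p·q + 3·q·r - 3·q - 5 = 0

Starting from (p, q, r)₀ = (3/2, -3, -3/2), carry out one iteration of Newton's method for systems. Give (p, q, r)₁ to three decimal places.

At (3/2, -3, -3/2): F = (-4.750, -15.500, 8.500).
Jacobian J = [[2·p, 2, 0], [-10·p + 3·r, 0, 3·p + 4·r], [2·q, 2·p + 3·r - 3, 3·q]].
At the point, J = [[3.000, 2.000, 0.000], [-19.500, 0.000, -1.500], [-6.000, -4.500, -9.000]] (det J = -353.250).
Solving J·Δ = −F gives Δ = (-0.771, 3.532, -0.307).
Then the next iterate is (p, q, r)₁ = (0.729, 0.532, -1.807).

(0.729, 0.532, -1.807)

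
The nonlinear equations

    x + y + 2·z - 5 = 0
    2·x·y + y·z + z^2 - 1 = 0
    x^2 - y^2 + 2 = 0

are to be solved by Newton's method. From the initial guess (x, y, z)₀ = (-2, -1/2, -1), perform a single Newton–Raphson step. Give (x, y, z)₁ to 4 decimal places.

(-1.1737, -2.9449, 4.5593)

At (-2, -1/2, -1): F = (-9.5000, 2.5000, 5.7500).
Jacobian J = [[1, 1, 2], [2·y, 2·x + z, y + 2·z], [2·x, -2·y, 0]].
At the point, J = [[1.0000, 1.0000, 2.0000], [-1.0000, -5.0000, -2.5000], [-4.0000, 1.0000, 0.0000]] (det J = -29.5000).
Solving J·Δ = −F gives Δ = (0.8263, -2.4449, 5.5593).
Then the next iterate is (x, y, z)₁ = (-1.1737, -2.9449, 4.5593).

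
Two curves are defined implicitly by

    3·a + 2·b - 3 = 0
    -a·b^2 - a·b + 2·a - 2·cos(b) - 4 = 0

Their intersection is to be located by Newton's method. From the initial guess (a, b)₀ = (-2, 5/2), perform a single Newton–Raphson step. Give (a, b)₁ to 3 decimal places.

At (-2, 5/2): F = (-4.000, 11.10229).
Jacobian J = [[3, 2], [-b^2 - b + 2, -2·a·b - a + 2·sin(b)]].
At the point, J = [[3.000, 2.000], [-6.750, 13.19694]] (det J = 53.09083).
Solving J·Δ = −F gives Δ = (1.413, -0.119).
Then the next iterate is (a, b)₁ = (-0.587, 2.381).

(-0.587, 2.381)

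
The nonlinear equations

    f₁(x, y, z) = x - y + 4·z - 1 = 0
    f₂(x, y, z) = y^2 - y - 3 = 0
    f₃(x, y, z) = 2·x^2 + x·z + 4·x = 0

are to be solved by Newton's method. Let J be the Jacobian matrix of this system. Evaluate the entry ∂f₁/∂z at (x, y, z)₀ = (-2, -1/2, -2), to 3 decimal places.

∂f₁/∂z = 4.
At (-2, -1/2, -2) this is 4.000.

4.000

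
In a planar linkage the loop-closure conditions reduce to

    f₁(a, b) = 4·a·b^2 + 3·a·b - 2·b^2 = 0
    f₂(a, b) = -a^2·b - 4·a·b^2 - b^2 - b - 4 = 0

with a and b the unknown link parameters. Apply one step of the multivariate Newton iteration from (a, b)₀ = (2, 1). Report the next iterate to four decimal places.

At (2, 1): F = (12.0000, -18.0000).
Jacobian J = [[4·b^2 + 3·b, 8·a·b + 3·a - 4·b], [-2·a·b - 4·b^2, -a^2 - 8·a·b - 2·b - 1]].
At the point, J = [[7.0000, 18.0000], [-8.0000, -23.0000]] (det J = -17.0000).
Solving J·Δ = −F gives Δ = (2.8235, -1.7647).
Then the next iterate is (a, b)₁ = (4.8235, -0.7647).

(4.8235, -0.7647)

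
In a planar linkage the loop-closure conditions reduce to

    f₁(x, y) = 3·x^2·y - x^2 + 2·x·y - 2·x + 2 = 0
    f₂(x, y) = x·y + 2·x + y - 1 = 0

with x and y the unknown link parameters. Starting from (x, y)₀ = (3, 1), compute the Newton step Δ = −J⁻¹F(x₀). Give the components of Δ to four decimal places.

(-4.2549, 0.9412)

At (3, 1): F = (20.0000, 9.0000).
Jacobian J = [[6·x·y - 2·x + 2·y - 2, 3·x^2 + 2·x], [y + 2, x + 1]].
At the point, J = [[12.0000, 33.0000], [3.0000, 4.0000]] (det J = -51.0000).
Solving J·Δ = −F gives Δ = (-4.2549, 0.9412).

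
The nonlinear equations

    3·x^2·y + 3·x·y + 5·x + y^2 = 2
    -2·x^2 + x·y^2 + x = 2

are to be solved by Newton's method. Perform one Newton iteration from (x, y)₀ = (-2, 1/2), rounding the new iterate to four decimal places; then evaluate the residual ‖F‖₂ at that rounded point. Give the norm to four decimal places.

At (-2, 1/2): F = (-8.7500, -12.5000).
Jacobian J = [[6·x·y + 3·y + 5, 3·x^2 + 3·x + 2·y], [-4·x + y^2 + 1, 2·x·y]].
At the point, J = [[0.5000, 7.0000], [9.2500, -2.0000]] (det J = -65.7500).
Solving J·Δ = −F gives Δ = (1.5970, 1.1359).
Then the next iterate is (x, y)₁ = (-0.4030, 1.6359).
Re-evaluating at (-0.4030, 1.6359): F = (-2.519580, -3.806314), so ‖F‖₂ = 4.5647.

4.5647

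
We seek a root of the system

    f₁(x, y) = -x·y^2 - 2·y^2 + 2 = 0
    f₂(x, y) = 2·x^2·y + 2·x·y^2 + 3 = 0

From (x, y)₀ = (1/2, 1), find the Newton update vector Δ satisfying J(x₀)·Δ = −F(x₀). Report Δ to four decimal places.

(-1.2143, 0.1429)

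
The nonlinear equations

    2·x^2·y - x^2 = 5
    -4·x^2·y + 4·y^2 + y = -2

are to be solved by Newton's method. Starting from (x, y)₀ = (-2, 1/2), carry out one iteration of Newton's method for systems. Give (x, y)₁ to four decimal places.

At (-2, 1/2): F = (-5.0000, -4.5000).
Jacobian J = [[4·x·y - 2·x, 2·x^2], [-8·x·y, -4·x^2 + 8·y + 1]].
At the point, J = [[0.0000, 8.0000], [8.0000, -11.0000]] (det J = -64.0000).
Solving J·Δ = −F gives Δ = (1.4219, 0.6250).
Then the next iterate is (x, y)₁ = (-0.5781, 1.1250).

(-0.5781, 1.1250)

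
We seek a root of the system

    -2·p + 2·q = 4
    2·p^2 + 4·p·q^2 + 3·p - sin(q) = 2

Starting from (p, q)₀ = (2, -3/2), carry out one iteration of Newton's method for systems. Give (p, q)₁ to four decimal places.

(-22.9074, -20.9074)

At (2, -3/2): F = (-11.0000, 30.997495).
Jacobian J = [[-2, 2], [4·p + 4·q^2 + 3, 8·p·q - cos(q)]].
At the point, J = [[-2.0000, 2.0000], [20.0000, -24.070737]] (det J = 8.141474).
Solving J·Δ = −F gives Δ = (-24.9074, -19.4074).
Then the next iterate is (p, q)₁ = (-22.9074, -20.9074).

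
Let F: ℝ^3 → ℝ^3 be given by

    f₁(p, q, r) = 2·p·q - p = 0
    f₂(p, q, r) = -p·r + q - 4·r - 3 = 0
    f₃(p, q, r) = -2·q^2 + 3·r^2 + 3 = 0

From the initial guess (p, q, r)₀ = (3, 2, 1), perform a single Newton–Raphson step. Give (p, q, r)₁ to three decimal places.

At (3, 2, 1): F = (9.000, -8.000, -2.000).
Jacobian J = [[2·q - 1, 2·p, 0], [-r, 1, -p - 4], [0, -4·q, 6·r]].
At the point, J = [[3.000, 6.000, 0.000], [-1.000, 1.000, -7.000], [0.000, -8.000, 6.000]] (det J = -114.000).
Solving J·Δ = −F gives Δ = (-0.684, -1.158, -1.211).
Then the next iterate is (p, q, r)₁ = (2.316, 0.842, -0.211).

(2.316, 0.842, -0.211)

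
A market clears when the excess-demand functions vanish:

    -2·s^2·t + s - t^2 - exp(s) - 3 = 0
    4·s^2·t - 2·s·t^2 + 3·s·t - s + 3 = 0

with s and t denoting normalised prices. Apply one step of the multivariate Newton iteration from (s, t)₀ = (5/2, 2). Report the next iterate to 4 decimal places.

(1.4592, 1.4407)

At (5/2, 2): F = (-41.682494, 45.5000).
Jacobian J = [[-4·s·t - exp(s) + 1, -2·s^2 - 2·t], [8·s·t - 2·t^2 + 3·t - 1, 4·s^2 - 4·s·t + 3·s]].
At the point, J = [[-31.182494, -16.5000], [37.0000, 12.5000]] (det J = 220.718825).
Solving J·Δ = −F gives Δ = (-1.0408, -0.5593).
Then the next iterate is (s, t)₁ = (1.4592, 1.4407).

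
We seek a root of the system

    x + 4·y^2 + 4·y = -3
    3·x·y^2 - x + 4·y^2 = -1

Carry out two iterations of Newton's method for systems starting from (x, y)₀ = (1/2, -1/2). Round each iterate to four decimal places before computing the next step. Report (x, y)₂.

At (1/2, -1/2): F = (2.5000, 1.8750).
Jacobian J = [[1, 8·y + 4], [3·y^2 - 1, 6·x·y + 8·y]].
At the point, J = [[1.0000, 0.0000], [-0.2500, -5.5000]] (det J = -5.5000).
Solving J·Δ = −F gives Δ = (-2.5000, 0.4545).
Then the next iterate is (x, y)₁ = (-2.0000, -0.0455).
Round to (-2.0000, -0.0455) and repeat: F = (0.826281, 2.995859), J = [[1.0000, 3.6360], [-0.993789, 0.1820]].
Δ = (2.8304, -1.0057), so (x, y)₂ = (0.8304, -1.0512).

(0.8304, -1.0512)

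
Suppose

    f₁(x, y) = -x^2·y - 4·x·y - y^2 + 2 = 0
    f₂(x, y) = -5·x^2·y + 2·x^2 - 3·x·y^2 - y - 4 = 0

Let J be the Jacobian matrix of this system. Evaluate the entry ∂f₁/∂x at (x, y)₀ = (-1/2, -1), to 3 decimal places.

∂f₁/∂x = -2·x·y - 4·y.
At (-1/2, -1) this is 3.000.

3.000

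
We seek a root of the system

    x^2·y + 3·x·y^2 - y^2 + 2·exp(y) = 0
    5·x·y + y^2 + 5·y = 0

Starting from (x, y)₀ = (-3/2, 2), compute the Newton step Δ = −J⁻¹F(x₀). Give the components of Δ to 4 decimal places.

At (-3/2, 2): F = (-2.721888, -1.0000).
Jacobian J = [[2·x·y + 3·y^2, x^2 + 6·x·y - 2·y + 2·exp(y)], [5·y, 5·x + 2·y + 5]].
At the point, J = [[6.0000, -4.971888], [10.0000, 1.5000]] (det J = 58.718878).
Solving J·Δ = −F gives Δ = (0.1542, -0.3614).

(0.1542, -0.3614)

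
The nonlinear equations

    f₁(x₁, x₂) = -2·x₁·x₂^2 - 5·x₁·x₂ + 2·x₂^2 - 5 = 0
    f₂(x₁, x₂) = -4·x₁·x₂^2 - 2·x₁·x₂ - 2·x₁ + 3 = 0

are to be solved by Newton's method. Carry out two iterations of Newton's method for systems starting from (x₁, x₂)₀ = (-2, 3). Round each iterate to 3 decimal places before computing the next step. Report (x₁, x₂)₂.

At (-2, 3): F = (79.000, 91.000).
Jacobian J = [[-2·x₂^2 - 5·x₂, -4·x₁·x₂ - 5·x₁ + 4·x₂], [-4·x₂^2 - 2·x₂ - 2, -8·x₁·x₂ - 2·x₁]].
At the point, J = [[-33.000, 46.000], [-44.000, 52.000]] (det J = 308.000).
Solving J·Δ = −F gives Δ = (0.253, -1.536).
Then the next iterate is (x₁, x₂)₁ = (-1.747, 1.464).
Round to (-1.747, 1.464) and repeat: F = (19.56331, 26.58657), J = [[-11.60659, 24.82143], [-13.50118, 23.95486]].
Δ = (3.351, 0.779), so (x₁, x₂)₂ = (1.604, 2.243).

(1.604, 2.243)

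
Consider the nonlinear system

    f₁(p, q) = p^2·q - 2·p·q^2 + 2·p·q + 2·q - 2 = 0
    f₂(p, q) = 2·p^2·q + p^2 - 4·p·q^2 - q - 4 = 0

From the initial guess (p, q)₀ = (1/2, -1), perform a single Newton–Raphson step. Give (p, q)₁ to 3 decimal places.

(-0.150, -0.429)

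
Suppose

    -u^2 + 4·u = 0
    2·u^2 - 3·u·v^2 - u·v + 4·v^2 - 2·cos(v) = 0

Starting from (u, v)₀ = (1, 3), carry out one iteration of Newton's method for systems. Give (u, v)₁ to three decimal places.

(-0.500, -6.273)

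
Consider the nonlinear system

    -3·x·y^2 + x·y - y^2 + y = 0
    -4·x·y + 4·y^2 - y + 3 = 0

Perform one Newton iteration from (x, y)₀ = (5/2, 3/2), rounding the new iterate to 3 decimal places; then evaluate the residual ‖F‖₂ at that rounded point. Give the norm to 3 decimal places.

At (5/2, 3/2): F = (-13.875, -4.500).
Jacobian J = [[-3·y^2 + y, -6·x·y + x - 2·y + 1], [-4·y, -4·x + 8·y - 1]].
At the point, J = [[-5.250, -22.000], [-6.000, 1.000]] (det J = -137.250).
Solving J·Δ = −F gives Δ = (-0.822, -0.434).
Then the next iterate is (x, y)₁ = (1.678, 1.066).
Re-evaluating at (1.678, 1.066): F = (-4.00202, -0.67557), so ‖F‖₂ = 4.059.

4.059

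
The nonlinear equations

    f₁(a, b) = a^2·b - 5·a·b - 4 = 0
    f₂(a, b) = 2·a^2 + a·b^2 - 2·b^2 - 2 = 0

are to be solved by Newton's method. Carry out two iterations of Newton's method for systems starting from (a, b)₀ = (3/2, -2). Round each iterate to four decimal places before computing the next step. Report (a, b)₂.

(1.1612, -0.8988)

At (3/2, -2): F = (6.5000, 0.5000).
Jacobian J = [[2·a·b - 5·b, a^2 - 5·a], [4·a + b^2, 2·a·b - 4·b]].
At the point, J = [[4.0000, -5.2500], [10.0000, 2.0000]] (det J = 60.5000).
Solving J·Δ = −F gives Δ = (-0.2583, 1.0413).
Then the next iterate is (a, b)₁ = (1.2417, -0.9587).
Round to (1.2417, -0.9587) and repeat: F = (0.473947, 0.386680), J = [[2.412664, -4.666681], [5.885906, 1.453964]].
Δ = (-0.0805, 0.0599), so (a, b)₂ = (1.1612, -0.8988).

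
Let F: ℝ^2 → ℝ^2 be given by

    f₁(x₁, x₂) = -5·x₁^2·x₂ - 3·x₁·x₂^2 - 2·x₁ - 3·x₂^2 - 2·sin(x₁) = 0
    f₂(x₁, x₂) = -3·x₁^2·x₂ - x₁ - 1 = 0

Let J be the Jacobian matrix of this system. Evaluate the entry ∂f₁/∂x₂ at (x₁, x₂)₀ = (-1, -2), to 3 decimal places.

-5.000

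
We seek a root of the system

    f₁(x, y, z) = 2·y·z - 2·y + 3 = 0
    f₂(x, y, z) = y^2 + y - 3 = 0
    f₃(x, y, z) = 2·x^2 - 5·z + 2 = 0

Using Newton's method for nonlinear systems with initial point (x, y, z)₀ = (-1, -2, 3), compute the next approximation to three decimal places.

At (-1, -2, 3): F = (-5.000, -1.000, -11.000).
Jacobian J = [[0, 2·z - 2, 2·y], [0, 2·y + 1, 0], [4·x, 0, -5]].
At the point, J = [[0.000, 4.000, -4.000], [0.000, -3.000, 0.000], [-4.000, 0.000, -5.000]] (det J = 48.000).
Solving J·Δ = −F gives Δ = (-0.771, -0.333, -1.583).
Then the next iterate is (x, y, z)₁ = (-1.771, -2.333, 1.417).

(-1.771, -2.333, 1.417)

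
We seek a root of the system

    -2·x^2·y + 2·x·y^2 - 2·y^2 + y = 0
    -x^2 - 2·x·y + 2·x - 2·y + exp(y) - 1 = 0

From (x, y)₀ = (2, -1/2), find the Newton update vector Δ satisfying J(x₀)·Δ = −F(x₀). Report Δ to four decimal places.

(0.0567, 0.4728)

At (2, -1/2): F = (4.0000, 2.606531).
Jacobian J = [[-4·x·y + 2·y^2, -2·x^2 + 4·x·y - 4·y + 1], [-2·x - 2·y + 2, -2·x + exp(y) - 2]].
At the point, J = [[4.5000, -9.0000], [-1.0000, -5.393469]] (det J = -33.270612).
Solving J·Δ = −F gives Δ = (0.0567, 0.4728).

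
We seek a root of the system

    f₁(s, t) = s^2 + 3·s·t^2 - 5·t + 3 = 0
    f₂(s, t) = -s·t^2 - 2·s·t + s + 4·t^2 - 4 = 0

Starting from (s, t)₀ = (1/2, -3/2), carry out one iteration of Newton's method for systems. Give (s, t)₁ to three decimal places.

At (1/2, -3/2): F = (14.125, 5.875).
Jacobian J = [[2·s + 3·t^2, 6·s·t - 5], [-t^2 - 2·t + 1, -2·s·t - 2·s + 8·t]].
At the point, J = [[7.750, -9.500], [1.750, -11.500]] (det J = -72.500).
Solving J·Δ = −F gives Δ = (-1.471, 0.287).
Then the next iterate is (s, t)₁ = (-0.971, -1.213).

(-0.971, -1.213)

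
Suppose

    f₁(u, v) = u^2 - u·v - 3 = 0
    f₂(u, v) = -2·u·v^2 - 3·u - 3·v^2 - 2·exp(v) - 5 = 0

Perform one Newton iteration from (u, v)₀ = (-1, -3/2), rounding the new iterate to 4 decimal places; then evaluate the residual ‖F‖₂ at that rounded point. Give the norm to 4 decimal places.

At (-1, -3/2): F = (-3.5000, -4.696260).
Jacobian J = [[2·u - v, -u], [-2·v^2 - 3, -4·u·v - 6·v - 2·exp(v)]].
At the point, J = [[-0.5000, 1.0000], [-7.5000, 2.553740]] (det J = 6.223130).
Solving J·Δ = −F gives Δ = (0.6816, 3.8408).
Then the next iterate is (u, v)₁ = (-0.3184, 2.3408).
Re-evaluating at (-0.3184, 2.3408): F = (-2.153311, -37.772677), so ‖F‖₂ = 37.8340.

37.8340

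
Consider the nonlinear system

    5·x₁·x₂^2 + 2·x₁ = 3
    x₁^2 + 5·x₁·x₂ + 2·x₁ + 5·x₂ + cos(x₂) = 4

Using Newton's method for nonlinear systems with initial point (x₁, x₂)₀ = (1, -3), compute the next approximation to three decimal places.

At (1, -3): F = (44.000, -31.98999).
Jacobian J = [[5·x₂^2 + 2, 10·x₁·x₂], [2·x₁ + 5·x₂ + 2, 5·x₁ - sin(x₂) + 5]].
At the point, J = [[47.000, -30.000], [-11.000, 10.14112]] (det J = 146.63264).
Solving J·Δ = −F gives Δ = (3.502, 6.953).
Then the next iterate is (x₁, x₂)₁ = (4.502, 3.953).

(4.502, 3.953)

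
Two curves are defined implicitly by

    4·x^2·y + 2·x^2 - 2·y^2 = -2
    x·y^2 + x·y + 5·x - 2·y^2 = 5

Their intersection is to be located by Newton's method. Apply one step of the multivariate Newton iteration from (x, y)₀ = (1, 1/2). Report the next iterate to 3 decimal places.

(0.957, -2.076)

At (1, 1/2): F = (5.500, 0.250).
Jacobian J = [[8·x·y + 4·x, 4·x^2 - 4·y], [y^2 + y + 5, 2·x·y + x - 4·y]].
At the point, J = [[8.000, 2.000], [5.750, 0.000]] (det J = -11.500).
Solving J·Δ = −F gives Δ = (-0.043, -2.576).
Then the next iterate is (x, y)₁ = (0.957, -2.076).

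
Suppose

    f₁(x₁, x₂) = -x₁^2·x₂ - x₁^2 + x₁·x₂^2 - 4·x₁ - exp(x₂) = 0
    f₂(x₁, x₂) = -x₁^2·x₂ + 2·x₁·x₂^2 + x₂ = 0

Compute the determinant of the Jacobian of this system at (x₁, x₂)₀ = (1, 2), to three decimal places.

-30.444

J = [[-2·x₁·x₂ - 2·x₁ + x₂^2 - 4, -x₁^2 + 2·x₁·x₂ - exp(x₂)], [-2·x₁·x₂ + 2·x₂^2, -x₁^2 + 4·x₁·x₂ + 1]].
At the point, J = [[-6.000, -4.38906], [4.000, 8.000]].
det J = -30.444.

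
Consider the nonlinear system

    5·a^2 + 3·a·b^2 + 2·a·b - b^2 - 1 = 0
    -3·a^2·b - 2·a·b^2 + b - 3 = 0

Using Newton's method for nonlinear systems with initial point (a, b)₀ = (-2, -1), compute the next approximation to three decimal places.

At (-2, -1): F = (16.000, 12.000).
Jacobian J = [[10·a + 3·b^2 + 2·b, 6·a·b + 2·a - 2·b], [-6·a·b - 2·b^2, -3·a^2 - 4·a·b + 1]].
At the point, J = [[-19.000, 10.000], [-14.000, -19.000]] (det J = 501.000).
Solving J·Δ = −F gives Δ = (0.846, 0.008).
Then the next iterate is (a, b)₁ = (-1.154, -0.992).

(-1.154, -0.992)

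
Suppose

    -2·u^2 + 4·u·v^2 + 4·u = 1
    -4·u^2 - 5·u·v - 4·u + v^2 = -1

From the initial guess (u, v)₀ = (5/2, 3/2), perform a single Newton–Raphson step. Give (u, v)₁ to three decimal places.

At (5/2, 3/2): F = (19.000, -50.500).
Jacobian J = [[-4·u + 4·v^2 + 4, 8·u·v], [-8·u - 5·v - 4, -5·u + 2·v]].
At the point, J = [[3.000, 30.000], [-31.500, -9.500]] (det J = 916.500).
Solving J·Δ = −F gives Δ = (-1.456, -0.488).
Then the next iterate is (u, v)₁ = (1.044, 1.012).

(1.044, 1.012)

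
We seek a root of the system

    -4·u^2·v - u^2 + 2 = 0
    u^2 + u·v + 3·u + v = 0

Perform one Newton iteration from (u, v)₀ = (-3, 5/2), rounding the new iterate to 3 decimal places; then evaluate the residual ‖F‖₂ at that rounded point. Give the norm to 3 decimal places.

At (-3, 5/2): F = (-97.000, -5.000).
Jacobian J = [[-8·u·v - 2·u, -4·u^2], [2·u + v + 3, u + 1]].
At the point, J = [[66.000, -36.000], [-0.500, -2.000]] (det J = -150.000).
Solving J·Δ = −F gives Δ = (0.093, -2.523).
Then the next iterate is (u, v)₁ = (-2.907, -0.023).
Re-evaluating at (-2.907, -0.023): F = (-5.67319, -0.22649), so ‖F‖₂ = 5.678.

5.678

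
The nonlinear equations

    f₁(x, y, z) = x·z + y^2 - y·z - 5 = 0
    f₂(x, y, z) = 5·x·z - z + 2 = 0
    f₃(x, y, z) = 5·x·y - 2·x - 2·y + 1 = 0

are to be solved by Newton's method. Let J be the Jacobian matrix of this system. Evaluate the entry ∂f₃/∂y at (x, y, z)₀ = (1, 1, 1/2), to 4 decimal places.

3.0000

∂f₃/∂y = 5·x - 2.
At (1, 1, 1/2) this is 3.0000.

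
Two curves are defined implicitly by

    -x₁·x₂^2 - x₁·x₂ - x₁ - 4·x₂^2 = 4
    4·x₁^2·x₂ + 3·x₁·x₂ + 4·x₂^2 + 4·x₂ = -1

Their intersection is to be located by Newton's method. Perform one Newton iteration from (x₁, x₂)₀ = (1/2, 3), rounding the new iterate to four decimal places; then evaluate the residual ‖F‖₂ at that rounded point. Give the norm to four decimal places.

At (1/2, 3): F = (-46.5000, 56.5000).
Jacobian J = [[-x₂^2 - x₂ - 1, -2·x₁·x₂ - x₁ - 8·x₂], [8·x₁·x₂ + 3·x₂, 4·x₁^2 + 3·x₁ + 8·x₂ + 4]].
At the point, J = [[-13.0000, -27.5000], [21.0000, 30.5000]] (det J = 181.0000).
Solving J·Δ = −F gives Δ = (-0.7486, -1.3370).
Then the next iterate is (x₁, x₂)₁ = (-0.2486, 1.6630).
Re-evaluating at (-0.2486, 1.6630): F = (-13.712734, 17.885117), so ‖F‖₂ = 22.5370.

22.5370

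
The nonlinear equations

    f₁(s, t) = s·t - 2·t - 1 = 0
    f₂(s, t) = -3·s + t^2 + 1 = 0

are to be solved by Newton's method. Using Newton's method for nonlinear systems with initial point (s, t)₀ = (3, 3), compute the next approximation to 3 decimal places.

At (3, 3): F = (2.000, 1.000).
Jacobian J = [[t, s - 2], [-3, 2·t]].
At the point, J = [[3.000, 1.000], [-3.000, 6.000]] (det J = 21.000).
Solving J·Δ = −F gives Δ = (-0.524, -0.429).
Then the next iterate is (s, t)₁ = (2.476, 2.571).

(2.476, 2.571)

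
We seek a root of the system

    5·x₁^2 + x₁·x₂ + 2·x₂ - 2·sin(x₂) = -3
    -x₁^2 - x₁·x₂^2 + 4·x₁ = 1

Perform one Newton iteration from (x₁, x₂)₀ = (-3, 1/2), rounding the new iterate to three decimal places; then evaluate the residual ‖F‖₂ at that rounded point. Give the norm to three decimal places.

20.164

At (-3, 1/2): F = (46.54115, -21.250).
Jacobian J = [[10·x₁ + x₂, x₁ - 2·cos(x₂) + 2], [-2·x₁ - x₂^2 + 4, -2·x₁·x₂]].
At the point, J = [[-29.500, -2.75517], [9.750, 3.000]] (det J = -61.63714).
Solving J·Δ = −F gives Δ = (1.315, 2.808).
Then the next iterate is (x₁, x₂)₁ = (-1.685, 3.308).
Re-evaluating at (-1.685, 3.308): F = (18.56943, 7.85950), so ‖F‖₂ = 20.164.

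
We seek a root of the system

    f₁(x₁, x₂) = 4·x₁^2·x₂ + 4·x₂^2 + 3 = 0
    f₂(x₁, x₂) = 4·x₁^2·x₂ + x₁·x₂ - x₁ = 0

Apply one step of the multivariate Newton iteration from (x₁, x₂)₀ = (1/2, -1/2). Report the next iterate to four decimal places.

(0.6111, 0.5926)

At (1/2, -1/2): F = (3.5000, -1.2500).
Jacobian J = [[8·x₁·x₂, 4·x₁^2 + 8·x₂], [8·x₁·x₂ + x₂ - 1, 4·x₁^2 + x₁]].
At the point, J = [[-2.0000, -3.0000], [-3.5000, 1.5000]] (det J = -13.5000).
Solving J·Δ = −F gives Δ = (0.1111, 1.0926).
Then the next iterate is (x₁, x₂)₁ = (0.6111, 0.5926).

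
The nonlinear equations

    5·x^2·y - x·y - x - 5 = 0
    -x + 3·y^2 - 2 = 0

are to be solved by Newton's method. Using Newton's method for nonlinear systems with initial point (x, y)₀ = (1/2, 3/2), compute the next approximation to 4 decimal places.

(1.4303, 1.1311)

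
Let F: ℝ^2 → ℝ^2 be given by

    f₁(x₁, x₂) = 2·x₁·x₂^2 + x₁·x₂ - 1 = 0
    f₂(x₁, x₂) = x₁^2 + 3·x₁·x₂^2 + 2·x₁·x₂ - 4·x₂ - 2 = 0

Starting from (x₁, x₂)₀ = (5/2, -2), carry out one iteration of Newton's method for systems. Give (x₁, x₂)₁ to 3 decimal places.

(-0.460, -2.215)

At (5/2, -2): F = (14.000, 32.250).
Jacobian J = [[2·x₂^2 + x₂, 4·x₁·x₂ + x₁], [2·x₁ + 3·x₂^2 + 2·x₂, 6·x₁·x₂ + 2·x₁ - 4]].
At the point, J = [[6.000, -17.500], [13.000, -29.000]] (det J = 53.500).
Solving J·Δ = −F gives Δ = (-2.960, -0.215).
Then the next iterate is (x₁, x₂)₁ = (-0.460, -2.215).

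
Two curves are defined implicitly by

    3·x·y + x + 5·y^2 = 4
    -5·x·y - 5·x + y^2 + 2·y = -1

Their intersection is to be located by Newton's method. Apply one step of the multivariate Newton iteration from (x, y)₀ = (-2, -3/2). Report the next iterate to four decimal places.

(-3.3571, -0.5952)

At (-2, -3/2): F = (14.2500, -4.7500).
Jacobian J = [[3·y + 1, 3·x + 10·y], [-5·y - 5, -5·x + 2·y + 2]].
At the point, J = [[-3.5000, -21.0000], [2.5000, 9.0000]] (det J = 21.0000).
Solving J·Δ = −F gives Δ = (-1.3571, 0.9048).
Then the next iterate is (x, y)₁ = (-3.3571, -0.5952).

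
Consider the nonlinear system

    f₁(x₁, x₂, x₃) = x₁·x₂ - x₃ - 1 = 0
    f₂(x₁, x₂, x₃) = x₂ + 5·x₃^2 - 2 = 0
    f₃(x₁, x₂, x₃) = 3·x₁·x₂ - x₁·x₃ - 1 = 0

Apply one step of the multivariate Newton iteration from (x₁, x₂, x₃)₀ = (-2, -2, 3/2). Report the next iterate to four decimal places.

(3.8358, -7.0112, 1.3507)

At (-2, -2, 3/2): F = (1.5000, 7.2500, 14.0000).
Jacobian J = [[x₂, x₁, -1], [0, 1, 10·x₃], [3·x₂ - x₃, 3·x₁, -x₁]].
At the point, J = [[-2.0000, -2.0000, -1.0000], [0.0000, 1.0000, 15.0000], [-7.5000, -6.0000, 2.0000]] (det J = 33.5000).
Solving J·Δ = −F gives Δ = (5.8358, -5.0112, -0.1493).
Then the next iterate is (x₁, x₂, x₃)₁ = (3.8358, -7.0112, 1.3507).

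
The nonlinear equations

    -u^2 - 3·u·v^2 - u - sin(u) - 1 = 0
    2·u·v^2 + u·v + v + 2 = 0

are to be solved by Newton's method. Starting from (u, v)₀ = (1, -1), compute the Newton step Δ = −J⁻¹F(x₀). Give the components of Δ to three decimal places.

At (1, -1): F = (-6.84147, 2.000).
Jacobian J = [[-2·u - 3·v^2 - cos(u) - 1, -6·u·v], [2·v^2 + v, 4·u·v + u + 1]].
At the point, J = [[-6.54030, 6.000], [1.000, -2.000]] (det J = 7.08060).
Solving J·Δ = −F gives Δ = (-0.238, 0.881).

(-0.238, 0.881)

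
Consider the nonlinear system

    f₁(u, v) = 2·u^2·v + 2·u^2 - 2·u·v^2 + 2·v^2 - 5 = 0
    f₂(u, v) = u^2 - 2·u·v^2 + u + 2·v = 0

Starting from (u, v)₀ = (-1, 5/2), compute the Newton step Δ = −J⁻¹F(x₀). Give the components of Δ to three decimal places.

(-2.905, -4.726)

At (-1, 5/2): F = (27.000, 17.500).
Jacobian J = [[4·u·v + 4·u - 2·v^2, 2·u^2 - 4·u·v + 4·v], [2·u - 2·v^2 + 1, -4·u·v + 2]].
At the point, J = [[-26.500, 22.000], [-13.500, 12.000]] (det J = -21.000).
Solving J·Δ = −F gives Δ = (-2.905, -4.726).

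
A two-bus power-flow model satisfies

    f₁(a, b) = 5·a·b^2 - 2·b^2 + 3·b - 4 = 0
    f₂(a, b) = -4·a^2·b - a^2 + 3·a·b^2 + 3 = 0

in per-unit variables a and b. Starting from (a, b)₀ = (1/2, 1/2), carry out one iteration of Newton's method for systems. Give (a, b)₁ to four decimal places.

(1.7206, 0.7426)

At (1/2, 1/2): F = (-2.3750, 2.6250).
Jacobian J = [[5·b^2, 10·a·b - 4·b + 3], [-8·a·b - 2·a + 3·b^2, -4·a^2 + 6·a·b]].
At the point, J = [[1.2500, 3.5000], [-2.2500, 0.5000]] (det J = 8.5000).
Solving J·Δ = −F gives Δ = (1.2206, 0.2426).
Then the next iterate is (a, b)₁ = (1.7206, 0.7426).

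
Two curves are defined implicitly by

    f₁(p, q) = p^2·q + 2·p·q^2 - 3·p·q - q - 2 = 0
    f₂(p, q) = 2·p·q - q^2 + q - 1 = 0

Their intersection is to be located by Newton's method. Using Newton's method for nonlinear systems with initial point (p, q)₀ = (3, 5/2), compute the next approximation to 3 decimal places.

(0.798, 2.881)

At (3, 5/2): F = (33.000, 10.250).
Jacobian J = [[2·p·q + 2·q^2 - 3·q, p^2 + 4·p·q - 3·p - 1], [2·q, 2·p - 2·q + 1]].
At the point, J = [[20.000, 29.000], [5.000, 2.000]] (det J = -105.000).
Solving J·Δ = −F gives Δ = (-2.202, 0.381).
Then the next iterate is (p, q)₁ = (0.798, 2.881).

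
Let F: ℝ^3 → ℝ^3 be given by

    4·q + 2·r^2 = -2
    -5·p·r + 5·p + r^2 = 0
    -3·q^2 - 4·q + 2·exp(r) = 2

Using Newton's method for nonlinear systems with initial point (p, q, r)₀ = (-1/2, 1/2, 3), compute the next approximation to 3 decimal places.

At (-1/2, 1/2, 3): F = (22.000, 14.000, 35.42107).
Jacobian J = [[0, 4, 4·r], [-5·r + 5, 0, -5·p + 2·r], [0, -6·q - 4, 2·exp(r)]].
At the point, J = [[0.000, 4.000, 12.000], [-10.000, 0.000, 8.500], [0.000, -7.000, 40.17107]] (det J = 2446.84295).
Solving J·Δ = −F gives Δ = (0.373, -1.875, -1.208).
Then the next iterate is (p, q, r)₁ = (-0.127, -1.375, 1.792).

(-0.127, -1.375, 1.792)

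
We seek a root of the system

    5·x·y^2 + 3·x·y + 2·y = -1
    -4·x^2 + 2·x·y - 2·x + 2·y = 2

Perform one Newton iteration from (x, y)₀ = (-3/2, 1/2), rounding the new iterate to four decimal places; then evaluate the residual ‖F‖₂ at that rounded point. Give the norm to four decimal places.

At (-3/2, 1/2): F = (-2.1250, -8.5000).
Jacobian J = [[5·y^2 + 3·y, 10·x·y + 3·x + 2], [-8·x + 2·y - 2, 2·x + 2]].
At the point, J = [[2.7500, -10.0000], [11.0000, -1.0000]] (det J = 107.2500).
Solving J·Δ = −F gives Δ = (0.7727, 0.0000).
Then the next iterate is (x, y)₁ = (-0.7273, 0.5000).
Re-evaluating at (-0.7273, 0.5000): F = (-0.000075, -2.388561), so ‖F‖₂ = 2.3886.

2.3886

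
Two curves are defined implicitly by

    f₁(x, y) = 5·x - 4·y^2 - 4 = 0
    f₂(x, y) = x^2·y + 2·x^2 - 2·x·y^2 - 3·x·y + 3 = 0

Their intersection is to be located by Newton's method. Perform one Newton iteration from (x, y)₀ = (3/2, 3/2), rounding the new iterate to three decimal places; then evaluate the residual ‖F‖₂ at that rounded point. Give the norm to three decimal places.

2.653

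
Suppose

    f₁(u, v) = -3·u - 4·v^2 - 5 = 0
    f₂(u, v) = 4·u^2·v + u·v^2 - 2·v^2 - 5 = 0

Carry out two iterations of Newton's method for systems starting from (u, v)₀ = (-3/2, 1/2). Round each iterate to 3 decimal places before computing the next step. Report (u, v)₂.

At (-3/2, 1/2): F = (-1.500, -1.375).
Jacobian J = [[-3, -8·v], [8·u·v + v^2, 4·u^2 + 2·u·v - 4·v]].
At the point, J = [[-3.000, -4.000], [-5.750, 5.500]] (det J = -39.500).
Solving J·Δ = −F gives Δ = (-0.348, -0.114).
Then the next iterate is (u, v)₁ = (-1.848, 0.386).
Round to (-1.848, 0.386) and repeat: F = (-0.05198, -0.30042), J = [[-3.000, -3.088], [-5.55763, 10.68976]].
Δ = (-0.030, 0.012), so (u, v)₂ = (-1.878, 0.398).

(-1.878, 0.398)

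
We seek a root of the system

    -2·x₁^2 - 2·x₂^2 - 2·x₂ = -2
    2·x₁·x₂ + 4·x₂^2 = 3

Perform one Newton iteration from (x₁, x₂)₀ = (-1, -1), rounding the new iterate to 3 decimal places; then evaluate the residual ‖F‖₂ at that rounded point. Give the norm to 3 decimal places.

0.437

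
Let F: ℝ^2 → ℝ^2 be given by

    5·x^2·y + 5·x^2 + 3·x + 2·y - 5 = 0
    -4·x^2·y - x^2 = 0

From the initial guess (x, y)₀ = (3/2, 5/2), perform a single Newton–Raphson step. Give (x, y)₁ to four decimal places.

(0.4247, 3.6928)

At (3/2, 5/2): F = (43.8750, -24.7500).
Jacobian J = [[10·x·y + 10·x + 3, 5·x^2 + 2], [-8·x·y - 2·x, -4·x^2]].
At the point, J = [[55.5000, 13.2500], [-33.0000, -9.0000]] (det J = -62.2500).
Solving J·Δ = −F gives Δ = (-1.0753, 1.1928).
Then the next iterate is (x, y)₁ = (0.4247, 3.6928).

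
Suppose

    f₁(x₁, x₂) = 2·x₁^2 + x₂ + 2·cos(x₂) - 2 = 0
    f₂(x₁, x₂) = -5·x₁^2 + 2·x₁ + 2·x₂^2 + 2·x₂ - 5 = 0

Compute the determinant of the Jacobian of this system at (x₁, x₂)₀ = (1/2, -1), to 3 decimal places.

4.049

J = [[4·x₁, -2·sin(x₂) + 1], [-10·x₁ + 2, 4·x₂ + 2]].
At the point, J = [[2.000, 2.68294], [-3.000, -2.000]].
det J = 4.049.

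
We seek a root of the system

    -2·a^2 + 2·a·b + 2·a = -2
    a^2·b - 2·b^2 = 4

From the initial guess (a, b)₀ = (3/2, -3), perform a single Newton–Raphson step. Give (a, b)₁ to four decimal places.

At (3/2, -3): F = (-8.5000, -28.7500).
Jacobian J = [[-4·a + 2·b + 2, 2·a], [2·a·b, a^2 - 4·b]].
At the point, J = [[-10.0000, 3.0000], [-9.0000, 14.2500]] (det J = -115.5000).
Solving J·Δ = −F gives Δ = (-0.3019, 1.8268).
Then the next iterate is (a, b)₁ = (1.1981, -1.1732).

(1.1981, -1.1732)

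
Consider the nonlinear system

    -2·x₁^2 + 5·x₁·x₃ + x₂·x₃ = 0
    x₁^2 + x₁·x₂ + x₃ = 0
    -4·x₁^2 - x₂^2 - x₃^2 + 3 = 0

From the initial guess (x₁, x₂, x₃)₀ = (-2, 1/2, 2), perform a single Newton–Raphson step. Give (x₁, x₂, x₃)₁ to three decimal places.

At (-2, 1/2, 2): F = (-27.000, 5.000, -17.250).
Jacobian J = [[-4·x₁ + 5·x₃, x₃, 5·x₁ + x₂], [2·x₁ + x₂, x₁, 1], [-8·x₁, -2·x₂, -2·x₃]].
At the point, J = [[18.000, 2.000, -9.500], [-3.500, -2.000, 1.000], [16.000, -1.000, -4.000]] (det J = -171.250).
Solving J·Δ = −F gives Δ = (0.804, 0.484, -1.216).
Then the next iterate is (x₁, x₂, x₃)₁ = (-1.196, 0.984, 0.784).

(-1.196, 0.984, 0.784)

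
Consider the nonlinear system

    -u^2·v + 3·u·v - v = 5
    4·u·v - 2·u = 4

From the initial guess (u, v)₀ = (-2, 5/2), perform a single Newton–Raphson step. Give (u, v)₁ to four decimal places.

At (-2, 5/2): F = (-32.5000, -20.0000).
Jacobian J = [[-2·u·v + 3·v, -u^2 + 3·u - 1], [4·v - 2, 4·u]].
At the point, J = [[17.5000, -11.0000], [8.0000, -8.0000]] (det J = -52.0000).
Solving J·Δ = −F gives Δ = (0.7692, -1.7308).
Then the next iterate is (u, v)₁ = (-1.2308, 0.7692).

(-1.2308, 0.7692)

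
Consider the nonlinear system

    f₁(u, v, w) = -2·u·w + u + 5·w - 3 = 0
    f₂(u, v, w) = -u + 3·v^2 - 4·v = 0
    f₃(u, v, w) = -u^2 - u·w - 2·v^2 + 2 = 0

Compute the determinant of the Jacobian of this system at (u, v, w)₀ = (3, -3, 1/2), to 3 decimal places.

J = [[-2·w + 1, 0, -2·u + 5], [-1, 6·v - 4, 0], [-2·u - w, -4·v, -u]].
At the point, J = [[0.000, 0.000, -1.000], [-1.000, -22.000, 0.000], [-6.500, 12.000, -3.000]].
det J = 155.000.

155.000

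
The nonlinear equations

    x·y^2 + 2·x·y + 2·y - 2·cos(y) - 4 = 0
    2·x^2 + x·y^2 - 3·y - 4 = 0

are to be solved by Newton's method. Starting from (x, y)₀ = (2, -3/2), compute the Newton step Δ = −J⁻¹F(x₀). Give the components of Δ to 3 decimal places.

At (2, -3/2): F = (-8.64147, 13.000).
Jacobian J = [[y^2 + 2·y, 2·x·y + 2·x + 2·sin(y) + 2], [4·x + y^2, 2·x·y - 3]].
At the point, J = [[-0.750, -1.99499], [10.250, -9.000]] (det J = 27.19865).
Solving J·Δ = −F gives Δ = (-3.813, -2.898).

(-3.813, -2.898)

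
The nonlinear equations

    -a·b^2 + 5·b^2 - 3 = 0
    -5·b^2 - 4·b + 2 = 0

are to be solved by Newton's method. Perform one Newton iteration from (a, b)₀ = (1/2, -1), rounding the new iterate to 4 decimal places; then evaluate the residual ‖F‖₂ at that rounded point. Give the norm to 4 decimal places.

At (1/2, -1): F = (1.5000, 1.0000).
Jacobian J = [[-b^2, -2·a·b + 10·b], [0, -10·b - 4]].
At the point, J = [[-1.0000, -9.0000], [0.0000, 6.0000]] (det J = -6.0000).
Solving J·Δ = −F gives Δ = (3.0000, -0.1667).
Then the next iterate is (a, b)₁ = (3.5000, -1.1667).
Re-evaluating at (3.5000, -1.1667): F = (-0.958217, -0.139144), so ‖F‖₂ = 0.9683.

0.9683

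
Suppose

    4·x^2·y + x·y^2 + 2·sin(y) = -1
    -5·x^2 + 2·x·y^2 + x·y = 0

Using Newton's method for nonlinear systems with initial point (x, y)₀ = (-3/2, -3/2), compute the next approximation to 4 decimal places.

(-0.6371, -1.4709)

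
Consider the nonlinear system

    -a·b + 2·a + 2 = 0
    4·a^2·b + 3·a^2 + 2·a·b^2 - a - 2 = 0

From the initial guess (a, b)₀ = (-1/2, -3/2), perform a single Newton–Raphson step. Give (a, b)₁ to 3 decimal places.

At (-1/2, -3/2): F = (0.250, -4.500).
Jacobian J = [[-b + 2, -a], [8·a·b + 6·a + 2·b^2 - 1, 4·a^2 + 4·a·b]].
At the point, J = [[3.500, 0.500], [6.500, 4.000]] (det J = 10.750).
Solving J·Δ = −F gives Δ = (-0.302, 1.616).
Then the next iterate is (a, b)₁ = (-0.802, 0.116).

(-0.802, 0.116)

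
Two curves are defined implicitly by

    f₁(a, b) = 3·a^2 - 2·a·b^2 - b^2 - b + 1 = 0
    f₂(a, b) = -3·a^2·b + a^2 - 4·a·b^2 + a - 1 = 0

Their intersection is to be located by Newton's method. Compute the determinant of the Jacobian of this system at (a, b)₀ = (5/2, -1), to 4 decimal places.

J = [[6·a - 2·b^2, -4·a·b - 2·b - 1], [-6·a·b + 2·a - 4·b^2 + 1, -3·a^2 - 8·a·b]].
At the point, J = [[13.0000, 11.0000], [17.0000, 1.2500]].
det J = -170.7500.

-170.7500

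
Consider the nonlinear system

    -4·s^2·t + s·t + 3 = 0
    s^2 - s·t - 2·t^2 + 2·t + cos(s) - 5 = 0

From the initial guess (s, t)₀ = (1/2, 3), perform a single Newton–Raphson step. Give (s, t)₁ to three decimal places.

At (1/2, 3): F = (1.500, -17.37242).
Jacobian J = [[-8·s·t + t, -4·s^2 + s], [2·s - t - sin(s), -s - 4·t + 2]].
At the point, J = [[-9.000, -0.500], [-2.47943, -10.500]] (det J = 93.26029).
Solving J·Δ = −F gives Δ = (0.262, -1.716).
Then the next iterate is (s, t)₁ = (0.762, 1.284).

(0.762, 1.284)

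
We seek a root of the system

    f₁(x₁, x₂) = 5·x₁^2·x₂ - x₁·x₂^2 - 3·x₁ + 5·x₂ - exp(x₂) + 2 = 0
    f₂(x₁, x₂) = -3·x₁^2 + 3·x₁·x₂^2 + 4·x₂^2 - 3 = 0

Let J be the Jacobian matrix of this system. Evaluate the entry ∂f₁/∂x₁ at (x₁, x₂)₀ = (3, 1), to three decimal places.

∂f₁/∂x₁ = 10·x₁·x₂ - x₂^2 - 3.
At (3, 1) this is 26.000.

26.000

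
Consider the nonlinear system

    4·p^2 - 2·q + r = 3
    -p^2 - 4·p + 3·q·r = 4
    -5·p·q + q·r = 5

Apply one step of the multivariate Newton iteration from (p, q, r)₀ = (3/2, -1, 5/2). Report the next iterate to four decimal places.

(1.0711, -0.5416, -1.9365)

At (3/2, -1, 5/2): F = (10.5000, -19.7500, 0.0000).
Jacobian J = [[8·p, -2, 1], [-2·p - 4, 3·r, 3·q], [-5·q, -5·p + r, q]].
At the point, J = [[12.0000, -2.0000, 1.0000], [-7.0000, 7.5000, -3.0000], [5.0000, -5.0000, -1.0000]] (det J = -228.5000).
Solving J·Δ = −F gives Δ = (-0.4289, 0.4584, -4.4365).
Then the next iterate is (p, q, r)₁ = (1.0711, -0.5416, -1.9365).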